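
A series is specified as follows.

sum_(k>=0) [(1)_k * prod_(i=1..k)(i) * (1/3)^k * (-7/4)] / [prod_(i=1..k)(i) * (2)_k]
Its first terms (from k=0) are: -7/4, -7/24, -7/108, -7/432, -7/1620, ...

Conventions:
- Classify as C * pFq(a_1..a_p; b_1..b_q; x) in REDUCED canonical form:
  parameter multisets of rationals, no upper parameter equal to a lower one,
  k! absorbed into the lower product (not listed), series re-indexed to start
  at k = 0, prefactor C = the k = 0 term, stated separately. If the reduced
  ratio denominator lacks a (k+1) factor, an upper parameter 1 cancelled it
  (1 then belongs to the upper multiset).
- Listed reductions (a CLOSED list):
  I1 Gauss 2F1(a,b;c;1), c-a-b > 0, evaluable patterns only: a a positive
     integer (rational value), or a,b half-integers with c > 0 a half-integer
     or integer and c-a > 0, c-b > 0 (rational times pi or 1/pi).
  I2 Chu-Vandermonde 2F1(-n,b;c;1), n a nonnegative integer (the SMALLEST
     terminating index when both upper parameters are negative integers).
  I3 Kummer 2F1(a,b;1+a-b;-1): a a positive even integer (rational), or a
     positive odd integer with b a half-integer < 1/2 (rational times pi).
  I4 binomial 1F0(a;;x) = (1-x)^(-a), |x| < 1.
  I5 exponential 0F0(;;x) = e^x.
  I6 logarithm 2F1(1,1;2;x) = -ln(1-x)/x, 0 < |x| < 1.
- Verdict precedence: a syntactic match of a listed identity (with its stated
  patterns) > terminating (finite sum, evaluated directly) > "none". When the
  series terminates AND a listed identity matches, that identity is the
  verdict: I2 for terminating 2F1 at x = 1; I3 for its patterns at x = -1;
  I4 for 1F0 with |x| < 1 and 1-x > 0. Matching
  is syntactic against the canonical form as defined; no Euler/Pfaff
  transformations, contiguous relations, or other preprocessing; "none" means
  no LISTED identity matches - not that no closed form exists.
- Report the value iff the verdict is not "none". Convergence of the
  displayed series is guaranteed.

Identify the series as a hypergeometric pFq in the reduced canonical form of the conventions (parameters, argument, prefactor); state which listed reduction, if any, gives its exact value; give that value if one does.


The tell: from the first term -7/4: the product of the first k integers (C = -7/4, x = 1/3) is k!.
Adjacent-term ratio: r(k) = (1/3) * (k+1) (k+1) / [(k+2) (k+1)] - rational in k. x = (1/3); t_0 = -7/4; negate the roots.

Reduced: x = 1/3, 2F1, upper = {1, 1}, lower = {2}, C = -7/4. Verdict: the I6 logarithm reduction fires (the logarithm: parameters (1,1;2), x = 1/3). Sum: (21/4) * ln(2/3).


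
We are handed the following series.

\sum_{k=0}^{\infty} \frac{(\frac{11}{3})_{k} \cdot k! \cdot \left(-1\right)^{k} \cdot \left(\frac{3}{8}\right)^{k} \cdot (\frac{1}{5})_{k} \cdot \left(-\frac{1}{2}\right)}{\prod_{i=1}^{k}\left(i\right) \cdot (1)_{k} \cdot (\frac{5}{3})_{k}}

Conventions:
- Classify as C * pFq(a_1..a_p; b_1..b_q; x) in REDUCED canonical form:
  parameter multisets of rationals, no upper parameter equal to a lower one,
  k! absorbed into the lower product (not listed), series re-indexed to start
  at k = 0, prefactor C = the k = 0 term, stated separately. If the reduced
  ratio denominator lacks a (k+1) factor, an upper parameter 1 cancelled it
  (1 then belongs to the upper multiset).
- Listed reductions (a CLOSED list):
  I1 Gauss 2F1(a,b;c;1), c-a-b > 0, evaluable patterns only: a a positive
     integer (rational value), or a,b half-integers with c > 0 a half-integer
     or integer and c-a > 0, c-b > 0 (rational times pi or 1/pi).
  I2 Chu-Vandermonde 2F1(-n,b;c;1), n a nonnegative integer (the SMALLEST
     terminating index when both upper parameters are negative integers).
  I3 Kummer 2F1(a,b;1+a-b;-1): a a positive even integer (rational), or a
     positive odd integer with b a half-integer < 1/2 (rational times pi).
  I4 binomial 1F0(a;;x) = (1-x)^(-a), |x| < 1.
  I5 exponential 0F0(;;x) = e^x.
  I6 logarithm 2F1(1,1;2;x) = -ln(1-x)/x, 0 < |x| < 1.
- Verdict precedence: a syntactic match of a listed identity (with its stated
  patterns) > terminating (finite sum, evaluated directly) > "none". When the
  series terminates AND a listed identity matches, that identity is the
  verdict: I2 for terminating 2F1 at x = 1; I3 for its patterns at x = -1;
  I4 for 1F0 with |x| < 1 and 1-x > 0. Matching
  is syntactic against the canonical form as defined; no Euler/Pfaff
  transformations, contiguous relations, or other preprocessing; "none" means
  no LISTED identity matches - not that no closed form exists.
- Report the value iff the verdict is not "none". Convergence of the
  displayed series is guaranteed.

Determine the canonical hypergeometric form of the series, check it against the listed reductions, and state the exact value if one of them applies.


Structural cue: from the first term -\frac{1}{2}: the parameter 1 appears in both the upper and lower lists and cancels.
Term ratio: r(k) = -\frac{3}{8} * (k+\frac{1}{5}) (k+\frac{11}{3}) / [(k+\frac{5}{3}) (k+1)] - rational in k. x = -\frac{3}{8}; t_0 = -\frac{1}{2}; negate the roots.

Canonical form: C = -\frac{1}{2} times 2F1 with upper {\frac{1}{5}, \frac{11}{3}}, lower {\frac{5}{3}}, x = -\frac{3}{8}. Verdict: none. No listed pattern accepts 2F1(\frac{1}{5}, \frac{11}{3}; \frac{5}{3}; -\frac{3}{8}).


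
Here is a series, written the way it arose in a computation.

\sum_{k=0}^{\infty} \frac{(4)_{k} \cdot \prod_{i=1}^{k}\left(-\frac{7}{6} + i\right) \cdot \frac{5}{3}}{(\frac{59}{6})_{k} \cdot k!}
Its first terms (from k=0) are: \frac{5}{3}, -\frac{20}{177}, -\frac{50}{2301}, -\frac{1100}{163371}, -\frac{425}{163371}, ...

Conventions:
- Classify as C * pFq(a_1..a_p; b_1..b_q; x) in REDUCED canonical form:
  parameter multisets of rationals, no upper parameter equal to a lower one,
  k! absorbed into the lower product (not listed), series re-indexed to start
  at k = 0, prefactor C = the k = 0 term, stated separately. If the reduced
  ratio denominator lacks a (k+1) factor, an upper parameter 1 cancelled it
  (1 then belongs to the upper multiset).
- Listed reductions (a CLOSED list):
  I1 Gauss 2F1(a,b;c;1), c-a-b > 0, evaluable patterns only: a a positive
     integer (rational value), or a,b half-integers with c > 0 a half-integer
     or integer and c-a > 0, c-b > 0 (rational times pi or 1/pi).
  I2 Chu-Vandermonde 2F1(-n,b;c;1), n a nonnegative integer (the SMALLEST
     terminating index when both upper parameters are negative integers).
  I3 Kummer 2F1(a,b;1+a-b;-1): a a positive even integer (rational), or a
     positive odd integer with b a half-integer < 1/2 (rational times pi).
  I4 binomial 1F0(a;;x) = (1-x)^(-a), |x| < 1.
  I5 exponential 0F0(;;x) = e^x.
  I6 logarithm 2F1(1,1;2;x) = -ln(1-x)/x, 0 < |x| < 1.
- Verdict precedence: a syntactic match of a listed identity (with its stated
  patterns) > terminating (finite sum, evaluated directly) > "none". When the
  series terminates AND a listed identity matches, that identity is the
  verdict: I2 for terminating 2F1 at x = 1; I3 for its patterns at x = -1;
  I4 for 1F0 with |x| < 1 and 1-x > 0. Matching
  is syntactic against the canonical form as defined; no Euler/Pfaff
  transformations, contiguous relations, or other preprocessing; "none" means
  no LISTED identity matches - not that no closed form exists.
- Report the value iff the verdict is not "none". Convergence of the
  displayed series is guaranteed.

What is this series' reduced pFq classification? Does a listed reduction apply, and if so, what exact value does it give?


Reduced: x = 1, 2F1, upper = {-\frac{1}{6}, 4}, lower = {\frac{59}{6}}, C = \frac{5}{3}. Verdict: the Gauss summation I1 matches (x = 1: the Gamma ratio telescopes since c-a-b = 6 > 0 and a = 4 in Z>0). Hence: \frac{2553275}{1679616}.

Key observation: x = 1 and the running product (prefactor 5/3) telescopes to a rising factorial.
Ratio: r(k) = 1 * (k-\frac{1}{6}) (k+4) / [(k+\frac{59}{6}) (k+1)] - rational in k, leading ratio 1; with t_0 = \frac{5}{3}, classification follows.


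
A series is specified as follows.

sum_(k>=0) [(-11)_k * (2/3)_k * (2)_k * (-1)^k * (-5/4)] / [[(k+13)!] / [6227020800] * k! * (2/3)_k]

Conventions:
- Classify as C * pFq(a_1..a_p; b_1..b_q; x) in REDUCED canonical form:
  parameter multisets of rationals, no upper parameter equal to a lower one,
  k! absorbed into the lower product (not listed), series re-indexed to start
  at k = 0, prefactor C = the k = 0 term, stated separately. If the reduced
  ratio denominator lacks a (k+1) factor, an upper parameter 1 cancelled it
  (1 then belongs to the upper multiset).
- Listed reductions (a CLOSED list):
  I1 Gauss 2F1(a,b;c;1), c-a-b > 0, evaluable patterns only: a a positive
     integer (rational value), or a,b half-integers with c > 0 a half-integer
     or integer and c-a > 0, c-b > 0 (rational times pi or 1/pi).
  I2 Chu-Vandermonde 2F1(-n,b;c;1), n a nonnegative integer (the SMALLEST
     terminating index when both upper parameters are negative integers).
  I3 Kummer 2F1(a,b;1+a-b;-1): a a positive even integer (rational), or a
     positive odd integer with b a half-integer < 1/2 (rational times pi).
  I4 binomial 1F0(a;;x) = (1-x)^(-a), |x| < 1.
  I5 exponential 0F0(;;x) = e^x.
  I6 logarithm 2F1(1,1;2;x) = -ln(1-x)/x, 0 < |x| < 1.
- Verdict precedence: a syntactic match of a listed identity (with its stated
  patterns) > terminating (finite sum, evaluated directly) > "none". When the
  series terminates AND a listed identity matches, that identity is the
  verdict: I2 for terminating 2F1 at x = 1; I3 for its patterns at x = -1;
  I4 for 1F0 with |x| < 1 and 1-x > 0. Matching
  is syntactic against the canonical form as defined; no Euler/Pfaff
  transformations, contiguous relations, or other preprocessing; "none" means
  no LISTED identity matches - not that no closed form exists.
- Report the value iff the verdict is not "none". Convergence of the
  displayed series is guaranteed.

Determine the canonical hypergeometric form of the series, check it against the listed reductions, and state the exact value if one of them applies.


Prefactor -5/4, argument -1: 2F1 with upper {-11, 2} over lower {14}. Verdict (x = -1): Kummer's theorem (I3) applies (x = -1; c = 14 equals 1+a-b for upper {-11, 2}: listed pattern). Its exact value is -65/8.

Key step: t_0 being -5/4, the denominator's factorial ratio (C = -5/4, x = -1) is a lower Pochhammer.
Consecutive-term ratio: r(k) = (-1) * (k-11) (k+2) / [(k+14) (k+1)] - poly over poly, x = (-1) from leading terms; C = -5/4 at k = 0.


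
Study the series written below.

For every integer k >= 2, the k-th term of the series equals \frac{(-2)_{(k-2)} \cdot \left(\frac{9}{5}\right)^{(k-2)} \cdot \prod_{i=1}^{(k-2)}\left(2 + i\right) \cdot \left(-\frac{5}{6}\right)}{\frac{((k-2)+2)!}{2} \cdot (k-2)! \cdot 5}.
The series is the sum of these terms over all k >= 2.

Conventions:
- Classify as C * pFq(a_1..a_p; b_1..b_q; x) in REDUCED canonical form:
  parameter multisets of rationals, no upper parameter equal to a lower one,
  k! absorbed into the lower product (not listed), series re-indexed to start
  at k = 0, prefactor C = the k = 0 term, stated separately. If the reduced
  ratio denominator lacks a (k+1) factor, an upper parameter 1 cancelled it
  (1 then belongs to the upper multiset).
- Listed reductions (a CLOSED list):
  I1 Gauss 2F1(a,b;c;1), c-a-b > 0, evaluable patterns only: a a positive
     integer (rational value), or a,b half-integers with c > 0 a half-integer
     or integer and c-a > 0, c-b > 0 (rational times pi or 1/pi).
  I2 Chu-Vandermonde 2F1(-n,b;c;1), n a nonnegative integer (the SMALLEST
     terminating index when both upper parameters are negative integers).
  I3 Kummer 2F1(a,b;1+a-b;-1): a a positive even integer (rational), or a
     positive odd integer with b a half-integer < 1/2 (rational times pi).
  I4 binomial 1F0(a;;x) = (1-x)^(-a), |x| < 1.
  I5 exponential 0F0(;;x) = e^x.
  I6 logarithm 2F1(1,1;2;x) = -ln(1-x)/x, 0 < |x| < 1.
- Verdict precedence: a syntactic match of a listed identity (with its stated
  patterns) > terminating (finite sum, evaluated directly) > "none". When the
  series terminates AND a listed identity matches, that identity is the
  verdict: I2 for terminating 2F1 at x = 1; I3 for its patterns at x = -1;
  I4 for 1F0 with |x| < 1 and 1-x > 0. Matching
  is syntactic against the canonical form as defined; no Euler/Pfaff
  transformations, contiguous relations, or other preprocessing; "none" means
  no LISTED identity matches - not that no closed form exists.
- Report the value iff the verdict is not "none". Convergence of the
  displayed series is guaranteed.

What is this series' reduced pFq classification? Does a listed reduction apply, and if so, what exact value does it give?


Structural cue: with t_0 = -\frac{1}{6}, the denominator's factorial ratio (C = -1/6) is a lower Pochhammer.
Step ratio: r(k) = \frac{9}{5} * (k-2) / [(k+1)] - rational in k. x = \frac{9}{5}; t_0 = -\frac{1}{6}; negate the roots.

The series (x = \frac{9}{5}) is 1F0: upper {-2}, lower {-}, prefactor -\frac{1}{6}. Verdict: terminating. With -2 upstairs the series is a 3-term polynomial sum; evaluated term by term. Hence: -\frac{8}{75}.


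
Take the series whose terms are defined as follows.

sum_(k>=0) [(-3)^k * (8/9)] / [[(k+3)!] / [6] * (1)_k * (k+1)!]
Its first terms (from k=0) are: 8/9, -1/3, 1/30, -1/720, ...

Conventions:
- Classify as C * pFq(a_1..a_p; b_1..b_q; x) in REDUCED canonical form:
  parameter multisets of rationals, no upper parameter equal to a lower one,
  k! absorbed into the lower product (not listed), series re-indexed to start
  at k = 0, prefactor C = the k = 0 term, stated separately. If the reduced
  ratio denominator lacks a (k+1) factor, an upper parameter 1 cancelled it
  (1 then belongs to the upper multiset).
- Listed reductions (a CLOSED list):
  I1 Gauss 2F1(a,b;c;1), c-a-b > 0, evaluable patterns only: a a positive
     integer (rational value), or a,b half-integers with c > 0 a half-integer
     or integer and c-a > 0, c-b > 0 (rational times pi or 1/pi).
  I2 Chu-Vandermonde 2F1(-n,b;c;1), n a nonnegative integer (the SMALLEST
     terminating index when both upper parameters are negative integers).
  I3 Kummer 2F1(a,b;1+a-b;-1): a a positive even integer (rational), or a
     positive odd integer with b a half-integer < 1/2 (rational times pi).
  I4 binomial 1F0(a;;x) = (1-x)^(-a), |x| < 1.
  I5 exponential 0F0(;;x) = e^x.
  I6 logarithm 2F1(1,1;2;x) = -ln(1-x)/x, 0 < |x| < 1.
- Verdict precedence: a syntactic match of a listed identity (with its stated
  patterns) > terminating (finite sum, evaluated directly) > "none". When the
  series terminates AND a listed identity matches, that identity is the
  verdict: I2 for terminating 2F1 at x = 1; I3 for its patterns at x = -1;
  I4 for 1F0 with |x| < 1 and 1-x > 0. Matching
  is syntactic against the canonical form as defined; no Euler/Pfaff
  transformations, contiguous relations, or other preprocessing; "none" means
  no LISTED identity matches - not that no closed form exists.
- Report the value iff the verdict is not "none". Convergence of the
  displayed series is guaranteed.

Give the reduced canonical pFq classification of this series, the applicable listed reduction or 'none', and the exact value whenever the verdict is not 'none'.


Reduced: x = -3, 0F2, upper = {-}, lower = {2, 4}, C = 8/9. Verdict: none. No listed pattern accepts 0F2(-; 2, 4; -3).

Key observation: t_0 being 8/9, (1)_k (prefactor 8/9) is k! itself.
Adjacent-term ratio: r(k) = (-3) * 1 / [(k+2) (k+4) (k+1)] ; factor over Q: parameters, x = (-3), and C = 8/9.


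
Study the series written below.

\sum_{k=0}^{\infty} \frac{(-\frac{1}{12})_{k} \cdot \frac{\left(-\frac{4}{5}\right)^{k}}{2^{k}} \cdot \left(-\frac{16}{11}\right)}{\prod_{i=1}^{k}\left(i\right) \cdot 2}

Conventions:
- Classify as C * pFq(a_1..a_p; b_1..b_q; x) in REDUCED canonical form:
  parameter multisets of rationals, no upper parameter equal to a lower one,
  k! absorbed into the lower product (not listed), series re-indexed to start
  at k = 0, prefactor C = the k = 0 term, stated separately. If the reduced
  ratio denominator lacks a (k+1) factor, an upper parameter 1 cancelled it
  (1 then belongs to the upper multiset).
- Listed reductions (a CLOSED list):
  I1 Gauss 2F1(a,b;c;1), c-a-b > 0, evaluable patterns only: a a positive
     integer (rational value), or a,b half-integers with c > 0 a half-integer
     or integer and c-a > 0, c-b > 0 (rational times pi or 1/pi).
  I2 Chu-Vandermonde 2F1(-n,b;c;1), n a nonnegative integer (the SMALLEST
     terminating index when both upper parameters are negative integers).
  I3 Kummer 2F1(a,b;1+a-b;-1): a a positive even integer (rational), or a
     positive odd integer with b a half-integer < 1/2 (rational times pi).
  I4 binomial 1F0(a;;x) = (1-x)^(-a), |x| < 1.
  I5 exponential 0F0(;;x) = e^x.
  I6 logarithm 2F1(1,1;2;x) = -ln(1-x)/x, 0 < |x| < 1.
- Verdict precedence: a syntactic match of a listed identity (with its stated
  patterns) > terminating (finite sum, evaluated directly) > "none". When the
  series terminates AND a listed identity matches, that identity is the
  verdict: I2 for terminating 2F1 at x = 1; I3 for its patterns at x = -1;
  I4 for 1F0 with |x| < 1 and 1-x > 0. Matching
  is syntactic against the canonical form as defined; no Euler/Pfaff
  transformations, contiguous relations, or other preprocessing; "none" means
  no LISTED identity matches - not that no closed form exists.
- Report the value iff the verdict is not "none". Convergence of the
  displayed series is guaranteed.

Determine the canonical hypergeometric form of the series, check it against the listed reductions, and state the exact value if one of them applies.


With C = -\frac{8}{11}: the canonical form is 1F0(-\frac{1}{12}; -; -\frac{2}{5}). Verdict (x = -\frac{2}{5}): the binomial series (I4) applies (the 1F0 binomial series: exponent 1/12, x = -\frac{2}{5}). Sum: \left(-\frac{8}{11}\right) \cdot \left(\frac{7}{5}\right)^{\frac{1}{12}}.

Key observation: with t_0 = -\frac{8}{11}, the product of the first k integers (prefactor -8/11) is k!.
Ratio: r(k) = -\frac{2}{5} * (k-\frac{1}{12}) / [(k+1)] - poly over poly, x = -\frac{2}{5} from leading terms; C = -\frac{8}{11} at k = 0.


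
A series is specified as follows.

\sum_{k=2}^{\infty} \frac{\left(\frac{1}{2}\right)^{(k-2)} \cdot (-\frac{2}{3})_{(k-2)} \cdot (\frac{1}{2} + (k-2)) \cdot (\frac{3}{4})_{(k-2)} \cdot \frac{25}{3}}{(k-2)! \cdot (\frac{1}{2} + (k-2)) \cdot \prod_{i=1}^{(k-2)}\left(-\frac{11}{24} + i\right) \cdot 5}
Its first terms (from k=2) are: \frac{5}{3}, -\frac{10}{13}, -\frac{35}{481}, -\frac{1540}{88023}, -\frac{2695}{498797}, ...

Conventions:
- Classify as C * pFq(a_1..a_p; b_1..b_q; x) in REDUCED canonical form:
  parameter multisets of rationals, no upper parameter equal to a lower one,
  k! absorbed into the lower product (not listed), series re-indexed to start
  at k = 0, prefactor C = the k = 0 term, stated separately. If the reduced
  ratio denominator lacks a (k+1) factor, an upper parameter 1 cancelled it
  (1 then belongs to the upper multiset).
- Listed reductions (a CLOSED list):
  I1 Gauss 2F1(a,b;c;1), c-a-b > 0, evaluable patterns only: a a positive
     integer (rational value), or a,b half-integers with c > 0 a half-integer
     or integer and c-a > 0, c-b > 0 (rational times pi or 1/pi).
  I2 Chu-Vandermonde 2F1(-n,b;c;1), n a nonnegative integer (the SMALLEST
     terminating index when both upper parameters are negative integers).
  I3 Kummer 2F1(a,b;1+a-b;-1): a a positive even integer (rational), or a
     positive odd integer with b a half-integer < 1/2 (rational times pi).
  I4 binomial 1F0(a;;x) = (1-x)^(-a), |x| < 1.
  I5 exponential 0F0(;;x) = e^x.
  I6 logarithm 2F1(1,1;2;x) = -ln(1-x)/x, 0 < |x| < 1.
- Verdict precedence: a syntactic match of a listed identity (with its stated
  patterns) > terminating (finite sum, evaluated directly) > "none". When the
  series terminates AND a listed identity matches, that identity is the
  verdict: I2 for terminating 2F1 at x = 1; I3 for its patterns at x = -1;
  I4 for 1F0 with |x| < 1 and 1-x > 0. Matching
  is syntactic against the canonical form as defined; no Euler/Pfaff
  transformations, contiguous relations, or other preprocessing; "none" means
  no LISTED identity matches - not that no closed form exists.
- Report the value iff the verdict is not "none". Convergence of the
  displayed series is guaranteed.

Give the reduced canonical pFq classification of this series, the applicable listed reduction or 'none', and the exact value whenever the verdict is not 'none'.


This is \frac{5}{3} * 2F1(-\frac{2}{3}, \frac{3}{4}; \frac{13}{24}; \frac{1}{2}) in reduced canonical form. Verdict: none - this 2F1 at x = \frac{1}{2} matches no listed pattern, and upper {-\frac{2}{3}, \frac{3}{4}} holds no stopper.

Key observation: t_0 being \frac{5}{3}, striking the common factor k + 1/2 reduces the term (prefactor 5/3).
Consecutive-term ratio: r(k) = \frac{1}{2} * (k-\frac{2}{3}) (k+\frac{3}{4}) / [(k+\frac{13}{24}) (k+1)] ; factor over Q: parameters, x = \frac{1}{2}, and C = \frac{5}{3}.


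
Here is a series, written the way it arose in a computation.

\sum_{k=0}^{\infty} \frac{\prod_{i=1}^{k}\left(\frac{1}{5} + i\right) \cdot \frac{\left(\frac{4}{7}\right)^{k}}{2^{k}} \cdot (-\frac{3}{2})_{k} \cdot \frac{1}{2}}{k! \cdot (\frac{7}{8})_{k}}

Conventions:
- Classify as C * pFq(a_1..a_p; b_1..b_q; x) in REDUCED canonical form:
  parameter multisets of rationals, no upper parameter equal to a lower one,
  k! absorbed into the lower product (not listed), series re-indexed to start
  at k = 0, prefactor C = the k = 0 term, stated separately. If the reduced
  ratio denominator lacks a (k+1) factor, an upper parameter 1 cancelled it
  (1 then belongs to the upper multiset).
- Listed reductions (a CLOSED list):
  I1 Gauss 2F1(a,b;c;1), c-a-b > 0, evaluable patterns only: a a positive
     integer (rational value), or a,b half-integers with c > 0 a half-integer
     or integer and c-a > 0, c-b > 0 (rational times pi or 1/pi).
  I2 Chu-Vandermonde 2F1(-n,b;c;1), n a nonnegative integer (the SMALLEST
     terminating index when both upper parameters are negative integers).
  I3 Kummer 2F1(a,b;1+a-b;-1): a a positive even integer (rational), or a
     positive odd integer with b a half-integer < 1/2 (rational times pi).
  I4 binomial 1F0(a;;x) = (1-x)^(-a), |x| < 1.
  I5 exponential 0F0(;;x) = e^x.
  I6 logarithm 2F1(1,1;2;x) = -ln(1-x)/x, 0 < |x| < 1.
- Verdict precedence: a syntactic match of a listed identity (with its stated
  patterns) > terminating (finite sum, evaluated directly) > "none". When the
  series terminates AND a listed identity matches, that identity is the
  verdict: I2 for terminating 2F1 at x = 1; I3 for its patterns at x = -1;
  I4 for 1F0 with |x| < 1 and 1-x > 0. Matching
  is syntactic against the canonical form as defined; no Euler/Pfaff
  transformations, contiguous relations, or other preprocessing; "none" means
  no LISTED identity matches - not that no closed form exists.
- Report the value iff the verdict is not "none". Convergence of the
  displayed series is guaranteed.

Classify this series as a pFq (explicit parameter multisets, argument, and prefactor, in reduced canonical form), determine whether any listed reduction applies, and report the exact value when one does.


Classification (C = \frac{1}{2}): 2F1 with upper {-\frac{3}{2}, \frac{6}{5}}, lower {\frac{7}{8}}, argument x = \frac{2}{7}. Verdict: none here - no I1-I6 shape fits x = \frac{2}{7} with lower {\frac{7}{8}}.

The tell: x = \frac{2}{7} and the two k-th powers (C = 1/2) combine into one argument.
Term ratio: r(k) = \frac{2}{7} * (k-\frac{3}{2}) (k+\frac{6}{5}) / [(k+\frac{7}{8}) (k+1)] - rational in k, leading ratio \frac{2}{7}; with t_0 = \frac{1}{2}, classification follows.


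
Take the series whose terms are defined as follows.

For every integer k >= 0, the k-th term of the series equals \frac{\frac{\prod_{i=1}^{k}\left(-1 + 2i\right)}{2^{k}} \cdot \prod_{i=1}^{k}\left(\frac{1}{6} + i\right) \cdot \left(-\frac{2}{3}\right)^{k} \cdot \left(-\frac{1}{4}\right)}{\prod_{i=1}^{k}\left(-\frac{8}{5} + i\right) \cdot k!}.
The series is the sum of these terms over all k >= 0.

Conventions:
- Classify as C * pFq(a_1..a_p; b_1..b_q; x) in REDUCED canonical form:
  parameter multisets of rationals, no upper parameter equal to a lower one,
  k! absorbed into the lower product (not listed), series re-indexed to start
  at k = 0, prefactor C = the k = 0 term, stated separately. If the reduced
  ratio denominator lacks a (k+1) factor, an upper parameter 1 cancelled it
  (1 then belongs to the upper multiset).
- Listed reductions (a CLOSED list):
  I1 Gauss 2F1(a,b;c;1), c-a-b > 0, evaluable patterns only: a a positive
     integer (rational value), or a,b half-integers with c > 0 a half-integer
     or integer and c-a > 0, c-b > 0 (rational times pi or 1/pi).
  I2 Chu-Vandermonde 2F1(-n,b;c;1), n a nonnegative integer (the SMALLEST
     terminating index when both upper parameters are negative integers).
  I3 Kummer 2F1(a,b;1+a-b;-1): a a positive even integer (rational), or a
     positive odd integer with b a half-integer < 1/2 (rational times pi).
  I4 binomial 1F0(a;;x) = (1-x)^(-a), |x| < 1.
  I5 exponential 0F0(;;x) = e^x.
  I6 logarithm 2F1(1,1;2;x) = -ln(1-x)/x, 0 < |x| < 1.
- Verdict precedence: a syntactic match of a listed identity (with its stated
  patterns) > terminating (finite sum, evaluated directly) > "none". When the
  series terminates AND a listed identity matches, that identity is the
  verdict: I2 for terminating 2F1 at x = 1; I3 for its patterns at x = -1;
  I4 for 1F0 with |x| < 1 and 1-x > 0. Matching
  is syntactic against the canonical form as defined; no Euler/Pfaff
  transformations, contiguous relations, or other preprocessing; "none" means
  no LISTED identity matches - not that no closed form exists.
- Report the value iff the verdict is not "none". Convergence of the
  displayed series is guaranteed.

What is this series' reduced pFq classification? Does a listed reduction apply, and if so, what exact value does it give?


At argument -\frac{2}{3}: a 2F1 with upper {\frac{1}{2}, \frac{7}{6}}, lower {-\frac{3}{5}}, scaled by C = -\frac{1}{4}. Verdict: no listed reduction: x = -\frac{2}{3} and upper {\frac{1}{2}, \frac{7}{6}} fail every I1-I6 pattern.

The tell: t_0 being -\frac{1}{4}, the lower running product (C = -1/4) is a rising factorial.
Ratio: r(k) = -\frac{2}{3} * (k+\frac{1}{2}) (k+\frac{7}{6}) / [(k-\frac{3}{5}) (k+1)] - poly over poly, x = -\frac{2}{3} from leading terms; C = -\frac{1}{4} at k = 0.


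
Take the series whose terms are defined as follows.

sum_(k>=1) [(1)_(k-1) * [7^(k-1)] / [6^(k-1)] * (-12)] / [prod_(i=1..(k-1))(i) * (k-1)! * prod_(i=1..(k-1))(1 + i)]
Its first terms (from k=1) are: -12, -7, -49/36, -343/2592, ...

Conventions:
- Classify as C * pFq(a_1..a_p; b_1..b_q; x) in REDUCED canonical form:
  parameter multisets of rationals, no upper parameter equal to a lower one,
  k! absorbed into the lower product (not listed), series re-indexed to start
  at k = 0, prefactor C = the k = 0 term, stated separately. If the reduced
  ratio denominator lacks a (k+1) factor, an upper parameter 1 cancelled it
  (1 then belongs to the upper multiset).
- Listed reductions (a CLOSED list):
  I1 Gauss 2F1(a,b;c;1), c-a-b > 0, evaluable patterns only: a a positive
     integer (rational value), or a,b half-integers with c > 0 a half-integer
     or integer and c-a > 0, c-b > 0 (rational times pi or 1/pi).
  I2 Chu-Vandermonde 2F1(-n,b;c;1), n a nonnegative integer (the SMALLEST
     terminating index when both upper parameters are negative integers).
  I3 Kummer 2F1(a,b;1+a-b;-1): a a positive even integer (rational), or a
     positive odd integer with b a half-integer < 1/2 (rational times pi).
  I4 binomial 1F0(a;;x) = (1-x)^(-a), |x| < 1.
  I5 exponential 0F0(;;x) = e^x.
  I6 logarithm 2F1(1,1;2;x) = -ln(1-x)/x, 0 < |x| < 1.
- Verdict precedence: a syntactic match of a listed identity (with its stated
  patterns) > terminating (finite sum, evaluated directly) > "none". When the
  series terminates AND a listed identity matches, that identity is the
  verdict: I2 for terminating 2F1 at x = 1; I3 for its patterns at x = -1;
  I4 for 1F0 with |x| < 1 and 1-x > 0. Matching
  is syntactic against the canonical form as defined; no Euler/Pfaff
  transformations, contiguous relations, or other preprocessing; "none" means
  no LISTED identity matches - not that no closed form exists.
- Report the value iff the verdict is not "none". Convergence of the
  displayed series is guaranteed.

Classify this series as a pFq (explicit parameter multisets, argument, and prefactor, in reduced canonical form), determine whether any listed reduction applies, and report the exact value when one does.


Reduced: x = 7/6, 0F1, upper = {-}, lower = {2}, C = -12. Verdict: none - at argument 7/6 the multisets {-} ; {2} match no listed identity.

Structural cue: with t_0 = -12, the parameter 1 appears in both the upper and lower lists and cancels.
Consecutive-term ratio: r(k) = (7/6) * 1 / [(k+2) (k+1)] - poly over poly, x = (7/6) from leading terms; C = -12 at k = 0.


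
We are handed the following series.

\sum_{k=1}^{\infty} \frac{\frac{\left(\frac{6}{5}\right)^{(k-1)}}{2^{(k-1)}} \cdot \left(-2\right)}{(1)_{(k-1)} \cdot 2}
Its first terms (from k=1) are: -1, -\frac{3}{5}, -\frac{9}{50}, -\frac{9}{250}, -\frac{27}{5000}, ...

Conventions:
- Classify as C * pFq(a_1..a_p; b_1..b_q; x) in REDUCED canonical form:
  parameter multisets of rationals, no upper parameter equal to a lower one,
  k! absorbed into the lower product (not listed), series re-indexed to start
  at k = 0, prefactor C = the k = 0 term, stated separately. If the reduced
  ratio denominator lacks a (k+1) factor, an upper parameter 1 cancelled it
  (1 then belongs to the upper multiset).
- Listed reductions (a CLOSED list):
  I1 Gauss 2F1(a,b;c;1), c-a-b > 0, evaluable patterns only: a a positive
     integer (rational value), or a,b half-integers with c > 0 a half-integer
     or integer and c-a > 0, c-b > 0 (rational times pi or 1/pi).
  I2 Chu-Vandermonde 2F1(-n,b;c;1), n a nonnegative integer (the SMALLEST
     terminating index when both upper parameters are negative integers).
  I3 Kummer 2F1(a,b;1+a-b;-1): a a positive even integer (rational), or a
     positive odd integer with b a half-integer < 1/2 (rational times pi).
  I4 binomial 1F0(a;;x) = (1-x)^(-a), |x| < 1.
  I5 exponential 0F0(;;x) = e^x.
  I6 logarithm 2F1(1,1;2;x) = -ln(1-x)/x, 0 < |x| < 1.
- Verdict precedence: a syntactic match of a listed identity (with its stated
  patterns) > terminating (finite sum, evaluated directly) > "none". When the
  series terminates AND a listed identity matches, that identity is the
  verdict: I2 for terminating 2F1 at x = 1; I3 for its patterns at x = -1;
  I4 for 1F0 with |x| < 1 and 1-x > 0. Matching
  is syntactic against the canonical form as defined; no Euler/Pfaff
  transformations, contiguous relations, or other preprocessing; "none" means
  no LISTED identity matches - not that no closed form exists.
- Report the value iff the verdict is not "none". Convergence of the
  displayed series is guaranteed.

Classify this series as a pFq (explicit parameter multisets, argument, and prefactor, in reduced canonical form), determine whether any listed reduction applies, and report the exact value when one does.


The series (x = \frac{3}{5}) is 0F0: upper {-}, lower {-}, prefactor -1. Verdict: exponential (I5) applies (the 0F0 exponential series at x = \frac{3}{5}). Value: \left(-1\right) \cdot e^{\frac{3}{5}}.

Structural cue: from the first term -1: the constant factors (C = -1, x = 3/5) combine into one prefactor.
Step ratio: r(k) = \frac{3}{5} * 1 / [(k+1)] - rational in k. x = \frac{3}{5}; t_0 = -1; negate the roots.


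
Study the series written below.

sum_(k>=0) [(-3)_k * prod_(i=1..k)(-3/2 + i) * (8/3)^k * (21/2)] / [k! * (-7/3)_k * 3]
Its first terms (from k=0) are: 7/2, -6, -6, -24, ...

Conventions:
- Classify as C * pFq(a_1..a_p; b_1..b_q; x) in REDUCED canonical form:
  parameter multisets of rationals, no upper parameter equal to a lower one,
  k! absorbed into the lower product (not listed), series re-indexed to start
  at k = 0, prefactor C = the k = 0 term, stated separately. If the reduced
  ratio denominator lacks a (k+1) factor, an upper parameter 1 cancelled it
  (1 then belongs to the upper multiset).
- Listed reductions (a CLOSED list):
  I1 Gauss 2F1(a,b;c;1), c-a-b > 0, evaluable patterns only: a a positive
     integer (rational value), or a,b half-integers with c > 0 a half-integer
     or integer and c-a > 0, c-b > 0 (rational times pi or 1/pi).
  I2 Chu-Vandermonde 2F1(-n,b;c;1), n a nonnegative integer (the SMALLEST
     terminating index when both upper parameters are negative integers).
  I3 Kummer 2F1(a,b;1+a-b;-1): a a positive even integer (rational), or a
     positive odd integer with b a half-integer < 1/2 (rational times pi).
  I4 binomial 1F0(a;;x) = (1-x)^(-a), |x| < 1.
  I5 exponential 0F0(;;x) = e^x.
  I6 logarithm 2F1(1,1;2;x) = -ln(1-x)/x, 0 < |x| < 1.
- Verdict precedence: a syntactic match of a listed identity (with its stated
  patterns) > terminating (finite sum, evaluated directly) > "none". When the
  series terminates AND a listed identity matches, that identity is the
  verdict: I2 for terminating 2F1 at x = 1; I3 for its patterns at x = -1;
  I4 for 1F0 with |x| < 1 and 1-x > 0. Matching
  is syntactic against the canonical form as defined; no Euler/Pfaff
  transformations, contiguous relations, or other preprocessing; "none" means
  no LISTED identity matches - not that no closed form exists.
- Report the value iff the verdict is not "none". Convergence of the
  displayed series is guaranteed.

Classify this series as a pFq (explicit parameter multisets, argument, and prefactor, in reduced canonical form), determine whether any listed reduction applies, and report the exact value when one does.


Key observation: with t_0 = 7/2, the running product (C = 7/2) telescopes to a rising factorial.
Ratio: r(k) = (8/3) * (k-3) (k-1/2) / [(k-7/3) (k+1)] ; factor over Q: parameters, x = (8/3), and C = 7/2.

Prefactor 7/2, argument 8/3: 2F1 with upper {-3, -1/2} over lower {-7/3}. Verdict: terminating - the sum ends at index 3 because -3 is a negative integer; exact evaluation follows. Value: -65/2.


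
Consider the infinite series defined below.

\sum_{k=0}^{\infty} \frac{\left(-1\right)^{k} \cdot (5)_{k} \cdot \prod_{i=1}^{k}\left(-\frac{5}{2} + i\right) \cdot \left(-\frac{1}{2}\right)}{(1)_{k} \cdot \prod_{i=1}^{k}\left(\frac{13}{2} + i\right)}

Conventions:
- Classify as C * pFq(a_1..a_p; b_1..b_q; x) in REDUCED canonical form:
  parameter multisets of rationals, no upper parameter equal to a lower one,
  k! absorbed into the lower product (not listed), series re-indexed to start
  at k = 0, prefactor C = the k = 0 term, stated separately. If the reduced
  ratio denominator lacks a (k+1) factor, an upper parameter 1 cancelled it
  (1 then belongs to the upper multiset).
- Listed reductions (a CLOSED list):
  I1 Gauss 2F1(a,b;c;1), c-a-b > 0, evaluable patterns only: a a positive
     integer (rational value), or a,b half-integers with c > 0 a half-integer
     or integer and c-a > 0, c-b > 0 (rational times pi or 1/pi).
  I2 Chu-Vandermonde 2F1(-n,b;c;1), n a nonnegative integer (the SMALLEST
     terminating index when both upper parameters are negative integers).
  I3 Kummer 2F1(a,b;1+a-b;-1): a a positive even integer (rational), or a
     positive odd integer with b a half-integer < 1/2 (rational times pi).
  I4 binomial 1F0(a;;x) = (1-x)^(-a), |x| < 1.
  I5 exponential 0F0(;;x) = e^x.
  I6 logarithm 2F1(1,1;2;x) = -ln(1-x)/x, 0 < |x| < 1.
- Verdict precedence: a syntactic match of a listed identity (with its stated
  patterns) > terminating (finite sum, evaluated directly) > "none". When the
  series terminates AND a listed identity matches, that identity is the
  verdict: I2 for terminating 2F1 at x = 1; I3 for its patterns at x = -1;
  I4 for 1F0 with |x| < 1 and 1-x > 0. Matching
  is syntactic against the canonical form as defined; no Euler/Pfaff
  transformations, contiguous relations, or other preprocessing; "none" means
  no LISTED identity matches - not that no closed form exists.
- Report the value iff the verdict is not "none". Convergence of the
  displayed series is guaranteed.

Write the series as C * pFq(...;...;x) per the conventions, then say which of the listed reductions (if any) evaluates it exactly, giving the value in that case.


Reduced: x = -1, 2F1, upper = {-\frac{3}{2}, 5}, lower = {\frac{15}{2}}, C = -\frac{1}{2}. Verdict: Kummer (I3) applies (x = -1; c = \frac{15}{2} equals 1+a-b for upper {-\frac{3}{2}, 5}: listed pattern). Sum: \left(-\frac{45045}{131072}\right) \cdot \pi.

The tell: t_0 = -\frac{1}{2} here, and the running product (C = -1/2) telescopes to a rising factorial.
Adjacent-term ratio: r(k) = -1 * (k-\frac{3}{2}) (k+5) / [(k+\frac{15}{2}) (k+1)] ; factor over Q: parameters, x = -1, and C = -\frac{1}{2}.


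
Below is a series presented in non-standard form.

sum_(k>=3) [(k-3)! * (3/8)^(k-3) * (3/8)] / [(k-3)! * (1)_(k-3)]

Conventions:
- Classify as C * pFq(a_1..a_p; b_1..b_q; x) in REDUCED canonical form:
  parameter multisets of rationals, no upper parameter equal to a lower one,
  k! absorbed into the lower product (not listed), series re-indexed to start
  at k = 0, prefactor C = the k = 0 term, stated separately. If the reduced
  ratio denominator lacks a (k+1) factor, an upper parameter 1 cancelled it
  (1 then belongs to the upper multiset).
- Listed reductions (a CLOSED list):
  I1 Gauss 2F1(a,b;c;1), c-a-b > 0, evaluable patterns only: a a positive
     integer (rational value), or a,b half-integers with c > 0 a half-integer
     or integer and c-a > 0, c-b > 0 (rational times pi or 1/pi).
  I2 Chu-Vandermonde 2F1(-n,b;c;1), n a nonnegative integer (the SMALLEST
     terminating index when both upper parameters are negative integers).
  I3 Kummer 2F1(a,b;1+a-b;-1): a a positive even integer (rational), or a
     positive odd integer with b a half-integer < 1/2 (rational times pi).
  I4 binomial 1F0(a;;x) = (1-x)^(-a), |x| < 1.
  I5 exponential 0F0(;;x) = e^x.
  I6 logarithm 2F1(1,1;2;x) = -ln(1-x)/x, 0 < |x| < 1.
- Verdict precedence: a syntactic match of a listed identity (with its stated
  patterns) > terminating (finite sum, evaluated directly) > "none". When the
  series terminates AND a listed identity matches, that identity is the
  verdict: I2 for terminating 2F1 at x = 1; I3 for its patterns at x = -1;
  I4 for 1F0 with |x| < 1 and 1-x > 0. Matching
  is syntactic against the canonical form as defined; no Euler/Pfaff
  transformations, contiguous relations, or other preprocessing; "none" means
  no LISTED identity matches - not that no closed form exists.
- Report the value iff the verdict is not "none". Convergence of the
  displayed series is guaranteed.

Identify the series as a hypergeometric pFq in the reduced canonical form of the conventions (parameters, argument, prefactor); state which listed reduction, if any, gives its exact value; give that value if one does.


Classification (C = 3/8): 0F0 with upper {-}, lower {-}, argument x = 3/8. Verdict: this is the exponential series (I5) (the 0F0 exponential series at x = 3/8). Its exact value is (3/8) * e^(3/8).

Structural cue: with t_0 = 3/8, the denominator's factorial ratio (C = 3/8, x = 3/8) is a lower Pochhammer.
Consecutive-term ratio: r(k) = (3/8) * 1 / [(k+1)] ; factor over Q: parameters, x = (3/8), and C = 3/8.


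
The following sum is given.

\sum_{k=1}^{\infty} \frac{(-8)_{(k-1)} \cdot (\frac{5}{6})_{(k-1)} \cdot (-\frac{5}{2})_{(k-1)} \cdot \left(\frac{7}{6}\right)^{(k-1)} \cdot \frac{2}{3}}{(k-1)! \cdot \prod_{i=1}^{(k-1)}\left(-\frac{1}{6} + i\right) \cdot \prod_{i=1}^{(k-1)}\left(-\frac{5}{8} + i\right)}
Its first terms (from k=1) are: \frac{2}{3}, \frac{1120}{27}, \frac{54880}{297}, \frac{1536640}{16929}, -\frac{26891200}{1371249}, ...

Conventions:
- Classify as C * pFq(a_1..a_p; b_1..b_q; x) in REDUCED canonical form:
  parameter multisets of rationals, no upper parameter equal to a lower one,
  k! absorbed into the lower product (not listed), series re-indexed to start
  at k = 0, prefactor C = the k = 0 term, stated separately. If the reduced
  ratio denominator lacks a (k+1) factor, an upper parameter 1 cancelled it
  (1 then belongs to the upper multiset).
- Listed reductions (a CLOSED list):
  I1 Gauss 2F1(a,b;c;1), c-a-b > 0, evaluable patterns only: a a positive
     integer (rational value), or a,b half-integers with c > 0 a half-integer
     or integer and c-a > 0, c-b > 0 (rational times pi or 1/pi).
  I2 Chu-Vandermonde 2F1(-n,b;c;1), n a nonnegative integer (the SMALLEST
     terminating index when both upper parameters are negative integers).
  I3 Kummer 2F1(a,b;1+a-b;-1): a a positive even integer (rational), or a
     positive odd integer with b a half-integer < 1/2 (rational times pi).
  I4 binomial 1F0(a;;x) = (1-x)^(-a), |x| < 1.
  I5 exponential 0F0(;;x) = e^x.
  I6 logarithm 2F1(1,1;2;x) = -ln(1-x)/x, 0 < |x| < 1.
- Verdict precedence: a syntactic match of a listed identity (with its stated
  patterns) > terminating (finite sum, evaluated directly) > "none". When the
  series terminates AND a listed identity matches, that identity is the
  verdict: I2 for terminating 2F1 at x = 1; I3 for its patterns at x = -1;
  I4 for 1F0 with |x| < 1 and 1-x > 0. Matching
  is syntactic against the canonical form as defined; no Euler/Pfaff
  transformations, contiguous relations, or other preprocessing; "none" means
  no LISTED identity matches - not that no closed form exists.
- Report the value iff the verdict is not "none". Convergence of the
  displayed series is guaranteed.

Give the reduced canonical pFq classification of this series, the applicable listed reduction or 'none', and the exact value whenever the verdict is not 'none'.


Canonical form: C = \frac{2}{3} times 2F1 with upper {-8, -\frac{5}{2}}, lower {\frac{3}{8}}, x = \frac{7}{6}. Verdict: terminating (-8 upstairs). 9 nonzero terms in all; added directly. Its exact value is \frac{483741263270690}{1596796149267}.

First insight: with t_0 = \frac{2}{3}, the lower running product (C = 2/3) is a rising factorial.
Step ratio: r(k) = \frac{7}{6} * (k-8) (k-\frac{5}{2}) / [(k+\frac{3}{8}) (k+1)] - rational in k. x = \frac{7}{6}; t_0 = \frac{2}{3}; negate the roots.
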